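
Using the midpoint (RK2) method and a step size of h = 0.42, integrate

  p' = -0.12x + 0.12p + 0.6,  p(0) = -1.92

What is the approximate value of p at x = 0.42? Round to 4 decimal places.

-1.7714

Midpoint: k1 = f(x_n, p_n); k2 = f(x_n + h/2, p_n + (h/2)·k1); p_{n+1} = p_n + h·k2.
x=0.000000, p=-1.920000:
  k1 = f(0.000000, -1.920000) = 0.369600
  k2 = f(0.210000, -1.842384) = 0.353714
  p ← -1.920000 + 0.42·0.353714 = -1.771440
p(0.42) ≈ -1.7714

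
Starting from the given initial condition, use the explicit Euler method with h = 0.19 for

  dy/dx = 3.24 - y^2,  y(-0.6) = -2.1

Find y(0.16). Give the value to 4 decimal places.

Euler: y_{n+1} = y_n + h·f(x_n, y_n).
x=-0.600000, y=-2.100000: f=-1.170000 → y ← -2.100000 + 0.19·(-1.170000) = -2.322300
x=-0.410000, y=-2.322300: f=-2.153077 → y ← -2.322300 + 0.19·(-2.153077) = -2.731385
x=-0.220000, y=-2.731385: f=-4.220462 → y ← -2.731385 + 0.19·(-4.220462) = -3.533273
x=-0.030000, y=-3.533273: f=-9.244015 → y ← -3.533273 + 0.19·(-9.244015) = -5.289635
y(0.16) ≈ -5.2896

-5.2896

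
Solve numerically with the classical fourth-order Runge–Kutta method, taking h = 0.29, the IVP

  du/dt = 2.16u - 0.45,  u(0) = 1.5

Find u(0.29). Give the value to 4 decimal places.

2.6237

RK4: k1 = f(t_n, u_n); k2 = f(t_n + h/2, u_n + (h/2)·k1); k3 = f(t_n + h/2, u_n + (h/2)·k2); k4 = f(t_n + h, u_n + h·k3); u_{n+1} = u_n + (h/6)·(k1 + 2k2 + 2k3 + k4).
t=0.000000, u=1.500000:
  k1 = f(0.000000, 1.500000) = 2.790000
  k2 = f(0.145000, 1.904550) = 3.663828
  k3 = f(0.145000, 2.031255) = 3.937511
  k4 = f(0.290000, 2.641878) = 5.256457
  u ← 1.500000 + (0.29/6)·(k1 + 2k2 + 2k3 + k4) = 2.623708
u(0.29) ≈ 2.6237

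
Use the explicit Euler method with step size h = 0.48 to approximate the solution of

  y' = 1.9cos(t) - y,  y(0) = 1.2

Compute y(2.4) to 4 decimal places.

Euler: y_{n+1} = y_n + h·f(t_n, y_n).
t=0.000000, y=1.200000: f=0.700000 → y ← 1.200000 + 0.48·0.700000 = 1.536000
t=0.480000, y=1.536000: f=0.149290 → y ← 1.536000 + 0.48·0.149290 = 1.607659
t=0.960000, y=1.607659: f=-0.517971 → y ← 1.607659 + 0.48·(-0.517971) = 1.359033
t=1.440000, y=1.359033: f=-1.111228 → y ← 1.359033 + 0.48·(-1.111228) = 0.825644
t=1.920000, y=0.825644: f=-1.475728 → y ← 0.825644 + 0.48·(-1.475728) = 0.117294
y(2.4) ≈ 0.1173

0.1173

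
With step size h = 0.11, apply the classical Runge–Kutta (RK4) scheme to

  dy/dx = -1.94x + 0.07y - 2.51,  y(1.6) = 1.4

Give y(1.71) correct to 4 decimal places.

0.7791

RK4: k1 = f(x_n, y_n); k2 = f(x_n + h/2, y_n + (h/2)·k1); k3 = f(x_n + h/2, y_n + (h/2)·k2); k4 = f(x_n + h, y_n + h·k3); y_{n+1} = y_n + (h/6)·(k1 + 2k2 + 2k3 + k4).
x=1.600000, y=1.400000:
  k1 = f(1.600000, 1.400000) = -5.516000
  k2 = f(1.655000, 1.096620) = -5.643937
  k3 = f(1.655000, 1.089583) = -5.644429
  k4 = f(1.710000, 0.779113) = -5.772862
  y ← 1.400000 + (0.11/6)·(k1 + 2k2 + 2k3 + k4) = 0.779131
y(1.71) ≈ 0.7791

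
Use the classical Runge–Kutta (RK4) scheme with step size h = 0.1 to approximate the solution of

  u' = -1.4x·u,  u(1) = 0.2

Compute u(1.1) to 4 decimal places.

RK4: k1 = f(x_n, u_n); k2 = f(x_n + h/2, u_n + (h/2)·k1); k3 = f(x_n + h/2, u_n + (h/2)·k2); k4 = f(x_n + h, u_n + h·k3); u_{n+1} = u_n + (h/6)·(k1 + 2k2 + 2k3 + k4).
x=1.000000, u=0.200000:
  k1 = f(1.000000, 0.200000) = -0.280000
  k2 = f(1.050000, 0.186000) = -0.273420
  k3 = f(1.050000, 0.186329) = -0.273904
  k4 = f(1.100000, 0.172610) = -0.265819
  u ← 0.200000 + (0.1/6)·(k1 + 2k2 + 2k3 + k4) = 0.172659
u(1.1) ≈ 0.1727

0.1727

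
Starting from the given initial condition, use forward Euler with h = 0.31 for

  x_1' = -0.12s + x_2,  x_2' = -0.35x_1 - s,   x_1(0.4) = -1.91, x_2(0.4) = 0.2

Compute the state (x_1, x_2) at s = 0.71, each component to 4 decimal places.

-1.8629, 0.2832

Euler on (x_1,x_2): x_1_{n+1} = x_1_n + h·x_1', x_2_{n+1} = x_2_n + h·x_2'.
0.400000: (-1.910000, 0.200000); f=(0.152000, 0.268500) → (-1.862880, 0.283235)
(x_1(0.71), x_2(0.71)) ≈ (-1.8629, 0.2832)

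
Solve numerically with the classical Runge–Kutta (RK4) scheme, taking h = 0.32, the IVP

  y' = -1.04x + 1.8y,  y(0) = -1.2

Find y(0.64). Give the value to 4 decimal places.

RK4: k1 = f(x_n, y_n); k2 = f(x_n + h/2, y_n + (h/2)·k1); k3 = f(x_n + h/2, y_n + (h/2)·k2); k4 = f(x_n + h, y_n + h·k3); y_{n+1} = y_n + (h/6)·(k1 + 2k2 + 2k3 + k4).
x=0.000000, y=-1.200000:
  k1 = f(0.000000, -1.200000) = -2.160000
  k2 = f(0.160000, -1.545600) = -2.948480
  k3 = f(0.160000, -1.671757) = -3.175562
  k4 = f(0.320000, -2.216180) = -4.321924
  y ← -1.200000 + (0.32/6)·(k1 + 2k2 + 2k3 + k4) = -2.198934
x=0.320000, y=-2.198934:
  k1 = f(0.320000, -2.198934) = -4.290881
  k2 = f(0.480000, -2.885475) = -5.693054
  k3 = f(0.480000, -3.109822) = -6.096880
  k4 = f(0.640000, -4.149936) = -8.135484
  y ← -2.198934 + (0.32/6)·(k1 + 2k2 + 2k3 + k4) = -4.119266
y(0.64) ≈ -4.1193

-4.1193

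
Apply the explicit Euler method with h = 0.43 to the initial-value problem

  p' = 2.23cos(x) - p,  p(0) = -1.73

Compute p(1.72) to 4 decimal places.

Euler: p_{n+1} = p_n + h·f(x_n, p_n).
x=0.000000, p=-1.730000: f=3.960000 → p ← -1.730000 + 0.43·3.960000 = -0.027200
x=0.430000, p=-0.027200: f=2.054194 → p ← -0.027200 + 0.43·2.054194 = 0.856103
x=0.860000, p=0.856103: f=0.598832 → p ← 0.856103 + 0.43·0.598832 = 1.113601
x=1.290000, p=1.113601: f=-0.495622 → p ← 1.113601 + 0.43·(-0.495622) = 0.900484
p(1.72) ≈ 0.9005

0.9005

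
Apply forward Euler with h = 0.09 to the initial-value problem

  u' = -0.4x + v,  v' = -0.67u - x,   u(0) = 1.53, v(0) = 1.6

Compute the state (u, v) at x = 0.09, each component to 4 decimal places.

Euler on (u,v): u_{n+1} = u_n + h·u', v_{n+1} = v_n + h·v'.
0.000000: (1.530000, 1.600000); f=(1.600000, -1.025100) → (1.674000, 1.507741)
(u(0.09), v(0.09)) ≈ (1.6740, 1.5077)

1.6740, 1.5077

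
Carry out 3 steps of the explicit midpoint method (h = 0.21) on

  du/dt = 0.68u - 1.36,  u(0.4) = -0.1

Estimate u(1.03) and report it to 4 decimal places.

-1.2189

Midpoint: k1 = f(t_n, u_n); k2 = f(t_n + h/2, u_n + (h/2)·k1); u_{n+1} = u_n + h·k2.
t=0.400000, u=-0.100000:
  k1 = f(0.400000, -0.100000) = -1.428000
  k2 = f(0.505000, -0.249940) = -1.529959
  u ← -0.100000 + 0.21·(-1.529959) = -0.421291
t=0.610000, u=-0.421291:
  k1 = f(0.610000, -0.421291) = -1.646478
  k2 = f(0.715000, -0.594172) = -1.764037
  u ← -0.421291 + 0.21·(-1.764037) = -0.791739
t=0.820000, u=-0.791739:
  k1 = f(0.820000, -0.791739) = -1.898383
  k2 = f(0.925000, -0.991069) = -2.033927
  u ← -0.791739 + 0.21·(-2.033927) = -1.218864
u(1.03) ≈ -1.2189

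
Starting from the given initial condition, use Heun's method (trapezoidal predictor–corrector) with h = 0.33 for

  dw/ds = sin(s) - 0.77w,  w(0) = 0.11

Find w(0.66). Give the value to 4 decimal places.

Heun: k1 = f(s_n, w_n); k2 = f(s_n + h, w_n + h·k1); w_{n+1} = w_n + (h/2)·(k1 + k2).
s=0.000000, w=0.110000:
  k1 = f(0.000000, 0.110000) = -0.084700
  k2 = f(0.330000, 0.082049) = 0.260865
  w ← 0.110000 + (0.33/2)·(-0.084700 + 0.260865) = 0.139067
s=0.330000, w=0.139067:
  k1 = f(0.330000, 0.139067) = 0.216961
  k2 = f(0.660000, 0.210664) = 0.450905
  w ← 0.139067 + (0.33/2)·(0.216961 + 0.450905) = 0.249265
w(0.66) ≈ 0.2493

0.2493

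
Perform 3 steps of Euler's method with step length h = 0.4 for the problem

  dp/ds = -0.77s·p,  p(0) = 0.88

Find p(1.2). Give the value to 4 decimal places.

Euler: p_{n+1} = p_n + h·f(s_n, p_n).
s=0.000000, p=0.880000: f=0.000000 → p ← 0.880000 + 0.4·0.000000 = 0.880000
s=0.400000, p=0.880000: f=-0.271040 → p ← 0.880000 + 0.4·(-0.271040) = 0.771584
s=0.800000, p=0.771584: f=-0.475296 → p ← 0.771584 + 0.4·(-0.475296) = 0.581466
p(1.2) ≈ 0.5815

0.5815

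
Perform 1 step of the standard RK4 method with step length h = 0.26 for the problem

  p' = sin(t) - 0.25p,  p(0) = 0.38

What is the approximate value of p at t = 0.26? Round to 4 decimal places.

RK4: k1 = f(t_n, p_n); k2 = f(t_n + h/2, p_n + (h/2)·k1); k3 = f(t_n + h/2, p_n + (h/2)·k2); k4 = f(t_n + h, p_n + h·k3); p_{n+1} = p_n + (h/6)·(k1 + 2k2 + 2k3 + k4).
t=0.000000, p=0.380000:
  k1 = f(0.000000, 0.380000) = -0.095000
  k2 = f(0.130000, 0.367650) = 0.037722
  k3 = f(0.130000, 0.384904) = 0.033408
  k4 = f(0.260000, 0.388686) = 0.159909
  p ← 0.380000 + (0.26/6)·(k1 + 2k2 + 2k3 + k4) = 0.388977
p(0.26) ≈ 0.3890

0.3890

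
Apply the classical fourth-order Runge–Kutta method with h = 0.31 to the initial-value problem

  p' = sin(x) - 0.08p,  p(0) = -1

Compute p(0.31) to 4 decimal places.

-0.9282

RK4: k1 = f(x_n, p_n); k2 = f(x_n + h/2, p_n + (h/2)·k1); k3 = f(x_n + h/2, p_n + (h/2)·k2); k4 = f(x_n + h, p_n + h·k3); p_{n+1} = p_n + (h/6)·(k1 + 2k2 + 2k3 + k4).
x=0.000000, p=-1.000000:
  k1 = f(0.000000, -1.000000) = 0.080000
  k2 = f(0.155000, -0.987600) = 0.233388
  k3 = f(0.155000, -0.963825) = 0.231486
  k4 = f(0.310000, -0.928239) = 0.379318
  p ← -1.000000 + (0.31/6)·(k1 + 2k2 + 2k3 + k4) = -0.928232
p(0.31) ≈ -0.9282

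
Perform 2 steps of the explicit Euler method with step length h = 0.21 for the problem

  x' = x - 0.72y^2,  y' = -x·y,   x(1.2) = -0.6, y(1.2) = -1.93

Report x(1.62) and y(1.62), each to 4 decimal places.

Euler on (x,y): x_{n+1} = x_n + h·x', y_{n+1} = y_n + h·y'.
1.200000: (-0.600000, -1.930000); f=(-3.281928, -1.158000) → (-1.289205, -2.173180)
1.410000: (-1.289205, -2.173180); f=(-4.689557, -2.801674) → (-2.274012, -2.761532)
(x(1.62), y(1.62)) ≈ (-2.2740, -2.7615)

-2.2740, -2.7615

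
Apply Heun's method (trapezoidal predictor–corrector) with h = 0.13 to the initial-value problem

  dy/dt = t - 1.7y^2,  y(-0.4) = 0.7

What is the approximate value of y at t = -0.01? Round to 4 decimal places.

Heun: k1 = f(t_n, y_n); k2 = f(t_n + h, y_n + h·k1); y_{n+1} = y_n + (h/2)·(k1 + k2).
t=-0.400000, y=0.700000:
  k1 = f(-0.400000, 0.700000) = -1.233000
  k2 = f(-0.270000, 0.539710) = -0.765188
  y ← 0.700000 + (0.13/2)·(-1.233000 + (-0.765188)) = 0.570118
t=-0.270000, y=0.570118:
  k1 = f(-0.270000, 0.570118) = -0.822558
  k2 = f(-0.140000, 0.463185) = -0.504719
  y ← 0.570118 + (0.13/2)·(-0.822558 + (-0.504719)) = 0.483845
t=-0.140000, y=0.483845:
  k1 = f(-0.140000, 0.483845) = -0.537980
  k2 = f(-0.010000, 0.413907) = -0.301243
  y ← 0.483845 + (0.13/2)·(-0.537980 + (-0.301243)) = 0.429295
y(-0.01) ≈ 0.4293

0.4293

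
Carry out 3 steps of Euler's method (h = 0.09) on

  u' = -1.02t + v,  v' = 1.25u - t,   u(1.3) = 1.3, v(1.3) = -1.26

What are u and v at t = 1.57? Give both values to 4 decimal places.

0.5818, -1.2757

Euler on (u,v): u_{n+1} = u_n + h·u', v_{n+1} = v_n + h·v'.
1.300000: (1.300000, -1.260000); f=(-2.586000, 0.325000) → (1.067260, -1.230750)
1.390000: (1.067260, -1.230750); f=(-2.648550, -0.055925) → (0.828891, -1.235783)
1.480000: (0.828891, -1.235783); f=(-2.745383, -0.443887) → (0.581806, -1.275733)
(u(1.57), v(1.57)) ≈ (0.5818, -1.2757)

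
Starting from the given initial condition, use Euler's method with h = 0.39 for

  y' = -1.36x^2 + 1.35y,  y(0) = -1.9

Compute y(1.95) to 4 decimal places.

-19.1865

Euler: y_{n+1} = y_n + h·f(x_n, y_n).
x=0.000000, y=-1.900000: f=-2.565000 → y ← -1.900000 + 0.39·(-2.565000) = -2.900350
x=0.390000, y=-2.900350: f=-4.122329 → y ← -2.900350 + 0.39·(-4.122329) = -4.508058
x=0.780000, y=-4.508058: f=-6.913302 → y ← -4.508058 + 0.39·(-6.913302) = -7.204246
x=1.170000, y=-7.204246: f=-11.587436 → y ← -7.204246 + 0.39·(-11.587436) = -11.723346
x=1.560000, y=-11.723346: f=-19.136213 → y ← -11.723346 + 0.39·(-19.136213) = -19.186469
y(1.95) ≈ -19.1865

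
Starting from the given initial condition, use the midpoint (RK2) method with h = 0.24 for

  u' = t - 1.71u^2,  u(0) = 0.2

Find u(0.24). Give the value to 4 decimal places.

Midpoint: k1 = f(t_n, u_n); k2 = f(t_n + h/2, u_n + (h/2)·k1); u_{n+1} = u_n + h·k2.
t=0.000000, u=0.200000:
  k1 = f(0.000000, 0.200000) = -0.068400
  k2 = f(0.120000, 0.191792) = 0.057099
  u ← 0.200000 + 0.24·0.057099 = 0.213704
u(0.24) ≈ 0.2137

0.2137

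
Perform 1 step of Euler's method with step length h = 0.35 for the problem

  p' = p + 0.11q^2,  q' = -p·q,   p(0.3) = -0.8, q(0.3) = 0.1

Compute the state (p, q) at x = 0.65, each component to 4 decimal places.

Euler on (p,q): p_{n+1} = p_n + h·p', q_{n+1} = q_n + h·q'.
0.300000: (-0.800000, 0.100000); f=(-0.798900, 0.080000) → (-1.079615, 0.128000)
(p(0.65), q(0.65)) ≈ (-1.0796, 0.1280)

-1.0796, 0.1280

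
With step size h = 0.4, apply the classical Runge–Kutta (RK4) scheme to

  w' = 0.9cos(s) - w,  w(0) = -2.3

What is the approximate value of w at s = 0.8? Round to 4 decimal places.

-0.5997

RK4: k1 = f(s_n, w_n); k2 = f(s_n + h/2, w_n + (h/2)·k1); k3 = f(s_n + h/2, w_n + (h/2)·k2); k4 = f(s_n + h, w_n + h·k3); w_{n+1} = w_n + (h/6)·(k1 + 2k2 + 2k3 + k4).
s=0.000000, w=-2.300000:
  k1 = f(0.000000, -2.300000) = 3.200000
  k2 = f(0.200000, -1.660000) = 2.542060
  k3 = f(0.200000, -1.791588) = 2.673648
  k4 = f(0.400000, -1.230541) = 2.059496
  w ← -2.300000 + (0.4/6)·(k1 + 2k2 + 2k3 + k4) = -1.253939
s=0.400000, w=-1.253939:
  k1 = f(0.400000, -1.253939) = 2.082894
  k2 = f(0.600000, -0.837360) = 1.580162
  k3 = f(0.600000, -0.937907) = 1.680709
  k4 = f(0.800000, -0.581656) = 1.208692
  w ← -1.253939 + (0.4/6)·(k1 + 2k2 + 2k3 + k4) = -0.599717
w(0.8) ≈ -0.5997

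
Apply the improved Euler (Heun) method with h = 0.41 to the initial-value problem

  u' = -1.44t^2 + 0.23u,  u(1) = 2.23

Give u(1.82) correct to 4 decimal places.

0.0723

Heun: k1 = f(t_n, u_n); k2 = f(t_n + h, u_n + h·k1); u_{n+1} = u_n + (h/2)·(k1 + k2).
t=1.000000, u=2.230000:
  k1 = f(1.000000, 2.230000) = -0.927100
  k2 = f(1.410000, 1.849889) = -2.437390
  u ← 2.230000 + (0.41/2)·(-0.927100 + (-2.437390)) = 1.540280
t=1.410000, u=1.540280:
  k1 = f(1.410000, 1.540280) = -2.508600
  k2 = f(1.820000, 0.511754) = -4.652153
  u ← 1.540280 + (0.41/2)·(-2.508600 + (-4.652153)) = 0.072325
u(1.82) ≈ 0.0723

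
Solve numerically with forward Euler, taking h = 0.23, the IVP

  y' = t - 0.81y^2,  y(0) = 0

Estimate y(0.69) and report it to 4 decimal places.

Euler: y_{n+1} = y_n + h·f(t_n, y_n).
t=0.000000, y=0.000000: f=0.000000 → y ← 0.000000 + 0.23·0.000000 = 0.000000
t=0.230000, y=0.000000: f=0.230000 → y ← 0.000000 + 0.23·0.230000 = 0.052900
t=0.460000, y=0.052900: f=0.457733 → y ← 0.052900 + 0.23·0.457733 = 0.158179
y(0.69) ≈ 0.1582

0.1582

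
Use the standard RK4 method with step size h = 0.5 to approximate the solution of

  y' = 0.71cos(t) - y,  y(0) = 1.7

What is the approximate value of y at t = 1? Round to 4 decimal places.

0.9855

RK4: k1 = f(t_n, y_n); k2 = f(t_n + h/2, y_n + (h/2)·k1); k3 = f(t_n + h/2, y_n + (h/2)·k2); k4 = f(t_n + h, y_n + h·k3); y_{n+1} = y_n + (h/6)·(k1 + 2k2 + 2k3 + k4).
t=0.000000, y=1.700000:
  k1 = f(0.000000, 1.700000) = -0.990000
  k2 = f(0.250000, 1.452500) = -0.764572
  k3 = f(0.250000, 1.508857) = -0.820929
  k4 = f(0.500000, 1.289535) = -0.666452
  y ← 1.700000 + (0.5/6)·(k1 + 2k2 + 2k3 + k4) = 1.297712
t=0.500000, y=1.297712:
  k1 = f(0.500000, 1.297712) = -0.674629
  k2 = f(0.750000, 1.129055) = -0.609556
  k3 = f(0.750000, 1.145323) = -0.625824
  k4 = f(1.000000, 0.984800) = -0.601185
  y ← 1.297712 + (0.5/6)·(k1 + 2k2 + 2k3 + k4) = 0.985498
y(1) ≈ 0.9855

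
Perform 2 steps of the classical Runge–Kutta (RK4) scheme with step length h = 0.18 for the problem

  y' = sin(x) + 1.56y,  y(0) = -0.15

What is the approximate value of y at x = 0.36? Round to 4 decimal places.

-0.1850

RK4: k1 = f(x_n, y_n); k2 = f(x_n + h/2, y_n + (h/2)·k1); k3 = f(x_n + h/2, y_n + (h/2)·k2); k4 = f(x_n + h, y_n + h·k3); y_{n+1} = y_n + (h/6)·(k1 + 2k2 + 2k3 + k4).
x=0.000000, y=-0.150000:
  k1 = f(0.000000, -0.150000) = -0.234000
  k2 = f(0.090000, -0.171060) = -0.176975
  k3 = f(0.090000, -0.165928) = -0.168969
  k4 = f(0.180000, -0.180414) = -0.102417
  y ← -0.150000 + (0.18/6)·(k1 + 2k2 + 2k3 + k4) = -0.180849
x=0.180000, y=-0.180849:
  k1 = f(0.180000, -0.180849) = -0.103095
  k2 = f(0.270000, -0.190128) = -0.029868
  k3 = f(0.270000, -0.183537) = -0.019587
  k4 = f(0.360000, -0.184375) = 0.064650
  y ← -0.180849 + (0.18/6)·(k1 + 2k2 + 2k3 + k4) = -0.184970
y(0.36) ≈ -0.1850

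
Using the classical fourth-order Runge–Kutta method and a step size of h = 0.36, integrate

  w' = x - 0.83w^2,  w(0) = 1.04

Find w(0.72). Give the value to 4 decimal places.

0.8365

RK4: k1 = f(x_n, w_n); k2 = f(x_n + h/2, w_n + (h/2)·k1); k3 = f(x_n + h/2, w_n + (h/2)·k2); k4 = f(x_n + h, w_n + h·k3); w_{n+1} = w_n + (h/6)·(k1 + 2k2 + 2k3 + k4).
x=0.000000, w=1.040000:
  k1 = f(0.000000, 1.040000) = -0.897728
  k2 = f(0.180000, 0.878409) = -0.460430
  k3 = f(0.180000, 0.957123) = -0.580349
  k4 = f(0.360000, 0.831074) = -0.213268
  w ← 1.040000 + (0.36/6)·(k1 + 2k2 + 2k3 + k4) = 0.848447
x=0.360000, w=0.848447:
  k1 = f(0.360000, 0.848447) = -0.237485
  k2 = f(0.540000, 0.805699) = 0.001204
  k3 = f(0.540000, 0.848663) = -0.057791
  k4 = f(0.720000, 0.827642) = 0.151457
  w ← 0.848447 + (0.36/6)·(k1 + 2k2 + 2k3 + k4) = 0.836495
w(0.72) ≈ 0.8365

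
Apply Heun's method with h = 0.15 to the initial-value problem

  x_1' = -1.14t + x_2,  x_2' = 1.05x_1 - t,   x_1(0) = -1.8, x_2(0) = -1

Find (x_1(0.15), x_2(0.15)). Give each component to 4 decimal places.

Heun on (x_1,x_2): k1 = f(t_n, state_n); k2 = f(t_n + h, state_n + h·k1); state_{n+1} = state_n + (h/2)·(k1 + k2).
0.000000: (-1.800000, -1.000000)
  k1 = (-1.000000, -1.890000)
  predictor → (-1.950000, -1.283500)
  k2 = (-1.454500, -2.197500)
  → (-1.984088, -1.306563)
(x_1(0.15), x_2(0.15)) ≈ (-1.9841, -1.3066)

-1.9841, -1.3066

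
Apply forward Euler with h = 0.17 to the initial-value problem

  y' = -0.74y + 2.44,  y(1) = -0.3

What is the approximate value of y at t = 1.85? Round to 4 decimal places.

Euler: y_{n+1} = y_n + h·f(t_n, y_n).
t=1.000000, y=-0.300000: f=2.662000 → y ← -0.300000 + 0.17·2.662000 = 0.152540
t=1.170000, y=0.152540: f=2.327120 → y ← 0.152540 + 0.17·2.327120 = 0.548150
t=1.340000, y=0.548150: f=2.034369 → y ← 0.548150 + 0.17·2.034369 = 0.893993
t=1.510000, y=0.893993: f=1.778445 → y ← 0.893993 + 0.17·1.778445 = 1.196329
t=1.680000, y=1.196329: f=1.554717 → y ← 1.196329 + 0.17·1.554717 = 1.460631
y(1.85) ≈ 1.4606

1.4606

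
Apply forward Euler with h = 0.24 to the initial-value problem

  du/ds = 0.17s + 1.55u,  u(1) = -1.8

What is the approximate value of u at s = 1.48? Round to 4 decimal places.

-3.2817

Euler: u_{n+1} = u_n + h·f(s_n, u_n).
s=1.000000, u=-1.800000: f=-2.620000 → u ← -1.800000 + 0.24·(-2.620000) = -2.428800
s=1.240000, u=-2.428800: f=-3.553840 → u ← -2.428800 + 0.24·(-3.553840) = -3.281722
u(1.48) ≈ -3.2817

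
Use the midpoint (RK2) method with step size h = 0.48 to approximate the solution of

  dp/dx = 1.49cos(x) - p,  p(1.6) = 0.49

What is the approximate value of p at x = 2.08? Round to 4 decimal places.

Midpoint: k1 = f(x_n, p_n); k2 = f(x_n + h/2, p_n + (h/2)·k1); p_{n+1} = p_n + h·k2.
x=1.600000, p=0.490000:
  k1 = f(1.600000, 0.490000) = -0.533507
  k2 = f(1.840000, 0.361958) = -0.758244
  p ← 0.490000 + 0.48·(-0.758244) = 0.126043
p(2.08) ≈ 0.1260

0.1260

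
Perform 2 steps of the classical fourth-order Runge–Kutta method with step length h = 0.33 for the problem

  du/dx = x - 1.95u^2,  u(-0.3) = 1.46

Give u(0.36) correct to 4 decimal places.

0.5398

RK4: k1 = f(x_n, u_n); k2 = f(x_n + h/2, u_n + (h/2)·k1); k3 = f(x_n + h/2, u_n + (h/2)·k2); k4 = f(x_n + h, u_n + h·k3); u_{n+1} = u_n + (h/6)·(k1 + 2k2 + 2k3 + k4).
x=-0.300000, u=1.460000:
  k1 = f(-0.300000, 1.460000) = -4.456620
  k2 = f(-0.135000, 0.724658) = -1.159001
  k3 = f(-0.135000, 1.268765) = -3.274040
  k4 = f(0.030000, 0.379567) = -0.250938
  u ← 1.460000 + (0.33/6)·(k1 + 2k2 + 2k3 + k4) = 0.713450
x=0.030000, u=0.713450:
  k1 = f(0.030000, 0.713450) = -0.962571
  k2 = f(0.195000, 0.554626) = -0.404839
  k3 = f(0.195000, 0.646651) = -0.620408
  k4 = f(0.360000, 0.508715) = -0.144643
  u ← 0.713450 + (0.33/6)·(k1 + 2k2 + 2k3 + k4) = 0.539776
u(0.36) ≈ 0.5398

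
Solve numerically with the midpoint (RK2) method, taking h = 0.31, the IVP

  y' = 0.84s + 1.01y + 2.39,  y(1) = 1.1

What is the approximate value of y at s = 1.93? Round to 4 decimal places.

8.1481

Midpoint: k1 = f(s_n, y_n); k2 = f(s_n + h/2, y_n + (h/2)·k1); y_{n+1} = y_n + h·k2.
s=1.000000, y=1.100000:
  k1 = f(1.000000, 1.100000) = 4.341000
  k2 = f(1.155000, 1.772855) = 5.150784
  y ← 1.100000 + 0.31·5.150784 = 2.696743
s=1.310000, y=2.696743:
  k1 = f(1.310000, 2.696743) = 6.214110
  k2 = f(1.465000, 3.659930) = 7.317129
  y ← 2.696743 + 0.31·7.317129 = 4.965053
s=1.620000, y=4.965053:
  k1 = f(1.620000, 4.965053) = 8.765504
  k2 = f(1.775000, 6.323706) = 10.267943
  y ← 4.965053 + 0.31·10.267943 = 8.148115
y(1.93) ≈ 8.1481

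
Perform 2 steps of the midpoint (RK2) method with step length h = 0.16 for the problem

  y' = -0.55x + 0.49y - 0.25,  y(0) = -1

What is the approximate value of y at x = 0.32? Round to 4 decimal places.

-1.2854

Midpoint: k1 = f(x_n, y_n); k2 = f(x_n + h/2, y_n + (h/2)·k1); y_{n+1} = y_n + h·k2.
x=0.000000, y=-1.000000:
  k1 = f(0.000000, -1.000000) = -0.740000
  k2 = f(0.080000, -1.059200) = -0.813008
  y ← -1.000000 + 0.16·(-0.813008) = -1.130081
x=0.160000, y=-1.130081:
  k1 = f(0.160000, -1.130081) = -0.891740
  k2 = f(0.240000, -1.201420) = -0.970696
  y ← -1.130081 + 0.16·(-0.970696) = -1.285393
y(0.32) ≈ -1.2854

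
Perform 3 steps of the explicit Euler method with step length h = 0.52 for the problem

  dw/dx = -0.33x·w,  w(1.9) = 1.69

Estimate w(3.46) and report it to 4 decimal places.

Euler: w_{n+1} = w_n + h·f(x_n, w_n).
x=1.900000, w=1.690000: f=-1.059630 → w ← 1.690000 + 0.52·(-1.059630) = 1.138992
x=2.420000, w=1.138992: f=-0.909599 → w ← 1.138992 + 0.52·(-0.909599) = 0.666001
x=2.940000, w=0.666001: f=-0.646154 → w ← 0.666001 + 0.52·(-0.646154) = 0.330001
w(3.46) ≈ 0.3300

0.3300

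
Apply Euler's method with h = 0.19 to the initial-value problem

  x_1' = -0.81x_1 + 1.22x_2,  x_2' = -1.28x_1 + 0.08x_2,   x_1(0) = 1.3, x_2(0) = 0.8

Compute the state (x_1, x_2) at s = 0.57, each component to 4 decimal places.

Euler on (x_1,x_2): x_1_{n+1} = x_1_n + h·x_1', x_2_{n+1} = x_2_n + h·x_2'.
0.000000: (1.300000, 0.800000); f=(-0.077000, -1.600000) → (1.285370, 0.496000)
0.190000: (1.285370, 0.496000); f=(-0.436030, -1.605594) → (1.202524, 0.190937)
0.380000: (1.202524, 0.190937); f=(-0.741101, -1.523956) → (1.061715, -0.098614)
(x_1(0.57), x_2(0.57)) ≈ (1.0617, -0.0986)

1.0617, -0.0986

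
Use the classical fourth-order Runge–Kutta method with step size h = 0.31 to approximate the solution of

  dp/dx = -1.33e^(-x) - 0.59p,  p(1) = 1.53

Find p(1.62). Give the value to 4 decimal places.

RK4: k1 = f(x_n, p_n); k2 = f(x_n + h/2, p_n + (h/2)·k1); k3 = f(x_n + h/2, p_n + (h/2)·k2); k4 = f(x_n + h, p_n + h·k3); p_{n+1} = p_n + (h/6)·(k1 + 2k2 + 2k3 + k4).
x=1.000000, p=1.530000:
  k1 = f(1.000000, 1.530000) = -1.391980
  k2 = f(1.155000, 1.314243) = -1.194430
  k3 = f(1.155000, 1.344863) = -1.212496
  k4 = f(1.310000, 1.154126) = -1.039795
  p ← 1.530000 + (0.31/6)·(k1 + 2k2 + 2k3 + k4) = 1.155643
x=1.310000, p=1.155643:
  k1 = f(1.310000, 1.155643) = -1.040690
  k2 = f(1.465000, 0.994336) = -0.893992
  k3 = f(1.465000, 1.017074) = -0.907407
  k4 = f(1.620000, 0.874346) = -0.779070
  p ← 1.155643 + (0.31/6)·(k1 + 2k2 + 2k3 + k4) = 0.875477
p(1.62) ≈ 0.8755

0.8755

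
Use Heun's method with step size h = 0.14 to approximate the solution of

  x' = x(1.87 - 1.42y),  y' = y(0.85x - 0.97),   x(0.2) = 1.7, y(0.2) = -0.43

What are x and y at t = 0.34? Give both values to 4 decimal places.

2.3994, -0.4757

Heun on (x,y): k1 = f(t_n, state_n); k2 = f(t_n + h, state_n + h·k1); state_{n+1} = state_n + (h/2)·(k1 + k2).
0.200000: (1.700000, -0.430000)
  k1 = (4.217020, -0.204250)
  predictor → (2.290383, -0.458595)
  k2 = (5.774524, -0.447967)
  → (2.399408, -0.475655)
(x(0.34), y(0.34)) ≈ (2.3994, -0.4757)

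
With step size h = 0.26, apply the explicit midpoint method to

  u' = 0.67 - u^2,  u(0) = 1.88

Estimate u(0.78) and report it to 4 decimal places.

1.0698

Midpoint: k1 = f(x_n, u_n); k2 = f(x_n + h/2, u_n + (h/2)·k1); u_{n+1} = u_n + h·k2.
x=0.000000, u=1.880000:
  k1 = f(0.000000, 1.880000) = -2.864400
  k2 = f(0.130000, 1.507628) = -1.602942
  u ← 1.880000 + 0.26·(-1.602942) = 1.463235
x=0.260000, u=1.463235:
  k1 = f(0.260000, 1.463235) = -1.471057
  k2 = f(0.390000, 1.271998) = -0.947978
  u ← 1.463235 + 0.26·(-0.947978) = 1.216761
x=0.520000, u=1.216761:
  k1 = f(0.520000, 1.216761) = -0.810507
  k2 = f(0.650000, 1.111395) = -0.565199
  u ← 1.216761 + 0.26·(-0.565199) = 1.069809
u(0.78) ≈ 1.0698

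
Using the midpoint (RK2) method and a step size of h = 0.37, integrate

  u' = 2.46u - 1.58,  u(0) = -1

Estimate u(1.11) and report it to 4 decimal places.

Midpoint: k1 = f(x_n, u_n); k2 = f(x_n + h/2, u_n + (h/2)·k1); u_{n+1} = u_n + h·k2.
x=0.000000, u=-1.000000:
  k1 = f(0.000000, -1.000000) = -4.040000
  k2 = f(0.185000, -1.747400) = -5.878604
  u ← -1.000000 + 0.37·(-5.878604) = -3.175083
x=0.370000, u=-3.175083:
  k1 = f(0.370000, -3.175083) = -9.390705
  k2 = f(0.555000, -4.912364) = -13.664415
  u ← -3.175083 + 0.37·(-13.664415) = -8.230917
x=0.740000, u=-8.230917:
  k1 = f(0.740000, -8.230917) = -21.828056
  k2 = f(0.925000, -12.269108) = -31.762005
  u ← -8.230917 + 0.37·(-31.762005) = -19.982859
u(1.11) ≈ -19.9829

-19.9829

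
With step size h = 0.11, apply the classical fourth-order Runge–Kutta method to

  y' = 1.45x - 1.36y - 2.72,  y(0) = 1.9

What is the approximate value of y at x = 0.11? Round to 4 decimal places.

1.3665

RK4: k1 = f(x_n, y_n); k2 = f(x_n + h/2, y_n + (h/2)·k1); k3 = f(x_n + h/2, y_n + (h/2)·k2); k4 = f(x_n + h, y_n + h·k3); y_{n+1} = y_n + (h/6)·(k1 + 2k2 + 2k3 + k4).
x=0.000000, y=1.900000:
  k1 = f(0.000000, 1.900000) = -5.304000
  k2 = f(0.055000, 1.608280) = -4.827511
  k3 = f(0.055000, 1.634487) = -4.863152
  k4 = f(0.110000, 1.365053) = -4.416972
  y ← 1.900000 + (0.11/6)·(k1 + 2k2 + 2k3 + k4) = 1.366458
y(0.11) ≈ 1.3665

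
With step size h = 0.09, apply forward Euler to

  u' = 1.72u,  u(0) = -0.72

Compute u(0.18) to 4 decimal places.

-0.9602

Euler: u_{n+1} = u_n + h·f(s_n, u_n).
s=0.000000, u=-0.720000: f=-1.238400 → u ← -0.720000 + 0.09·(-1.238400) = -0.831456
s=0.090000, u=-0.831456: f=-1.430104 → u ← -0.831456 + 0.09·(-1.430104) = -0.960165
u(0.18) ≈ -0.9602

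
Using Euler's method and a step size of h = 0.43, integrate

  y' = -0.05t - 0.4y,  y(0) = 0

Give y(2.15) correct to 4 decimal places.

Euler: y_{n+1} = y_n + h·f(t_n, y_n).
t=0.000000, y=0.000000: f=0.000000 → y ← 0.000000 + 0.43·0.000000 = 0.000000
t=0.430000, y=0.000000: f=-0.021500 → y ← 0.000000 + 0.43·(-0.021500) = -0.009245
t=0.860000, y=-0.009245: f=-0.039302 → y ← -0.009245 + 0.43·(-0.039302) = -0.026145
t=1.290000, y=-0.026145: f=-0.054042 → y ← -0.026145 + 0.43·(-0.054042) = -0.049383
t=1.720000, y=-0.049383: f=-0.066247 → y ← -0.049383 + 0.43·(-0.066247) = -0.077869
y(2.15) ≈ -0.0779

-0.0779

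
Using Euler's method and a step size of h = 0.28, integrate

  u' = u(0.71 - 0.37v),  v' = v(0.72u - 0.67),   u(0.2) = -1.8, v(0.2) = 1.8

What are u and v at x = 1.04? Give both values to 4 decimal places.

-2.3598, 0.1451

Euler on (u,v): u_{n+1} = u_n + h·u', v_{n+1} = v_n + h·v'.
0.200000: (-1.800000, 1.800000); f=(-0.079200, -3.538800) → (-1.822176, 0.809136)
0.480000: (-1.822176, 0.809136); f=(-0.748221, -1.603681) → (-2.031678, 0.360105)
0.760000: (-2.031678, 0.360105); f=(-1.171793, -0.768036) → (-2.359780, 0.145055)
(u(1.04), v(1.04)) ≈ (-2.3598, 0.1451)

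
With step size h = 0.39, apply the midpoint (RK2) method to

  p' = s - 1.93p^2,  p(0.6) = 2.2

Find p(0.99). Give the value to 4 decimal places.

2.3253

Midpoint: k1 = f(s_n, p_n); k2 = f(s_n + h/2, p_n + (h/2)·k1); p_{n+1} = p_n + h·k2.
s=0.600000, p=2.200000:
  k1 = f(0.600000, 2.200000) = -8.741200
  k2 = f(0.795000, 0.495466) = 0.321211
  p ← 2.200000 + 0.39·0.321211 = 2.325272
p(0.99) ≈ 2.3253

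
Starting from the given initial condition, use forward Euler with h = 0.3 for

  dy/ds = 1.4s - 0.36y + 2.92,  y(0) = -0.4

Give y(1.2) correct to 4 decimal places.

Euler: y_{n+1} = y_n + h·f(s_n, y_n).
s=0.000000, y=-0.400000: f=3.064000 → y ← -0.400000 + 0.3·3.064000 = 0.519200
s=0.300000, y=0.519200: f=3.153088 → y ← 0.519200 + 0.3·3.153088 = 1.465126
s=0.600000, y=1.465126: f=3.232554 → y ← 1.465126 + 0.3·3.232554 = 2.434893
s=0.900000, y=2.434893: f=3.303439 → y ← 2.434893 + 0.3·3.303439 = 3.425924
y(1.2) ≈ 3.4259

3.4259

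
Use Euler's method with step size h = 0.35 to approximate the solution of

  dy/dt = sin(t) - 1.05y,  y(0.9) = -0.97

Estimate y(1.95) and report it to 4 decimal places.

Euler: y_{n+1} = y_n + h·f(t_n, y_n).
t=0.900000, y=-0.970000: f=1.801827 → y ← -0.970000 + 0.35·1.801827 = -0.339361
t=1.250000, y=-0.339361: f=1.305313 → y ← -0.339361 + 0.35·1.305313 = 0.117499
t=1.600000, y=0.117499: f=0.876200 → y ← 0.117499 + 0.35·0.876200 = 0.424169
y(1.95) ≈ 0.4242

0.4242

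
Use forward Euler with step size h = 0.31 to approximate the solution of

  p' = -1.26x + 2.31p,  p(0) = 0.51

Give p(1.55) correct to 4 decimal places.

Euler: p_{n+1} = p_n + h·f(x_n, p_n).
x=0.000000, p=0.510000: f=1.178100 → p ← 0.510000 + 0.31·1.178100 = 0.875211
x=0.310000, p=0.875211: f=1.631137 → p ← 0.875211 + 0.31·1.631137 = 1.380864
x=0.620000, p=1.380864: f=2.408595 → p ← 1.380864 + 0.31·2.408595 = 2.127528
x=0.930000, p=2.127528: f=3.742790 → p ← 2.127528 + 0.31·3.742790 = 3.287793
x=1.240000, p=3.287793: f=6.032401 → p ← 3.287793 + 0.31·6.032401 = 5.157837
p(1.55) ≈ 5.1578

5.1578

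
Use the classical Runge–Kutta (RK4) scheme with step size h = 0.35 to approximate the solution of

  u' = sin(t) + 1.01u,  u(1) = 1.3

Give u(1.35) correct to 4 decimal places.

RK4: k1 = f(t_n, u_n); k2 = f(t_n + h/2, u_n + (h/2)·k1); k3 = f(t_n + h/2, u_n + (h/2)·k2); k4 = f(t_n + h, u_n + h·k3); u_{n+1} = u_n + (h/6)·(k1 + 2k2 + 2k3 + k4).
t=1.000000, u=1.300000:
  k1 = f(1.000000, 1.300000) = 2.154471
  k2 = f(1.175000, 1.677032) = 2.616493
  k3 = f(1.175000, 1.757886) = 2.698155
  k4 = f(1.350000, 2.244354) = 3.242521
  u ← 1.300000 + (0.35/6)·(k1 + 2k2 + 2k3 + k4) = 2.234867
u(1.35) ≈ 2.2349

2.2349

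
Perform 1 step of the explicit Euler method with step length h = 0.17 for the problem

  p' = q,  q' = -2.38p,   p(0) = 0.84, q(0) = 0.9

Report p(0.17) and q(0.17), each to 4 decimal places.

0.9930, 0.5601

Euler on (p,q): p_{n+1} = p_n + h·p', q_{n+1} = q_n + h·q'.
0.000000: (0.840000, 0.900000); f=(0.900000, -1.999200) → (0.993000, 0.560136)
(p(0.17), q(0.17)) ≈ (0.9930, 0.5601)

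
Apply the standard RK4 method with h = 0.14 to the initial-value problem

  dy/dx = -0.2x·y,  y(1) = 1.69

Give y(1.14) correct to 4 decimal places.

1.6401

RK4: k1 = f(x_n, y_n); k2 = f(x_n + h/2, y_n + (h/2)·k1); k3 = f(x_n + h/2, y_n + (h/2)·k2); k4 = f(x_n + h, y_n + h·k3); y_{n+1} = y_n + (h/6)·(k1 + 2k2 + 2k3 + k4).
x=1.000000, y=1.690000:
  k1 = f(1.000000, 1.690000) = -0.338000
  k2 = f(1.070000, 1.666340) = -0.356597
  k3 = f(1.070000, 1.665038) = -0.356318
  k4 = f(1.140000, 1.640115) = -0.373946
  y ← 1.690000 + (0.14/6)·(k1 + 2k2 + 2k3 + k4) = 1.640119
y(1.14) ≈ 1.6401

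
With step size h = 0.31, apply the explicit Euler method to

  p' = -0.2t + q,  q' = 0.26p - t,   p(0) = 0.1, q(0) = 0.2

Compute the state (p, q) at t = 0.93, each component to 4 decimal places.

Euler on (p,q): p_{n+1} = p_n + h·p', q_{n+1} = q_n + h·q'.
0.000000: (0.100000, 0.200000); f=(0.200000, 0.026000) → (0.162000, 0.208060)
0.310000: (0.162000, 0.208060); f=(0.146060, -0.267880) → (0.207279, 0.125017)
0.620000: (0.207279, 0.125017); f=(0.001017, -0.566108) → (0.207594, -0.050476)
(p(0.93), q(0.93)) ≈ (0.2076, -0.0505)

0.2076, -0.0505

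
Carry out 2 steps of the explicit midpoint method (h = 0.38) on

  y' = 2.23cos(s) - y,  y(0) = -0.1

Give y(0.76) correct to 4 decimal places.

0.9806

Midpoint: k1 = f(s_n, y_n); k2 = f(s_n + h/2, y_n + (h/2)·k1); y_{n+1} = y_n + h·k2.
s=0.000000, y=-0.100000:
  k1 = f(0.000000, -0.100000) = 2.330000
  k2 = f(0.190000, 0.342700) = 1.847169
  y ← -0.100000 + 0.38·1.847169 = 0.601924
s=0.380000, y=0.601924:
  k1 = f(0.380000, 0.601924) = 1.468998
  k2 = f(0.570000, 0.881034) = 0.996405
  y ← 0.601924 + 0.38·0.996405 = 0.980558
y(0.76) ≈ 0.9806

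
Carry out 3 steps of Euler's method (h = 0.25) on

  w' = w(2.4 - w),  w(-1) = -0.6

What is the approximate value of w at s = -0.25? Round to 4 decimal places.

Euler: w_{n+1} = w_n + h·f(s_n, w_n).
s=-1.000000, w=-0.600000: f=-1.800000 → w ← -0.600000 + 0.25·(-1.800000) = -1.050000
s=-0.750000, w=-1.050000: f=-3.622500 → w ← -1.050000 + 0.25·(-3.622500) = -1.955625
s=-0.500000, w=-1.955625: f=-8.517969 → w ← -1.955625 + 0.25·(-8.517969) = -4.085117
w(-0.25) ≈ -4.0851

-4.0851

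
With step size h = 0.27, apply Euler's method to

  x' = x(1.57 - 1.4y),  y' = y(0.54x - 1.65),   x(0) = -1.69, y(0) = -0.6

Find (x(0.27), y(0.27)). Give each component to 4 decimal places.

Euler on (x,y): x_{n+1} = x_n + h·x', y_{n+1} = y_n + h·y'.
0.000000: (-1.690000, -0.600000); f=(-4.072900, 1.537560) → (-2.789683, -0.184859)
(x(0.27), y(0.27)) ≈ (-2.7897, -0.1849)

-2.7897, -0.1849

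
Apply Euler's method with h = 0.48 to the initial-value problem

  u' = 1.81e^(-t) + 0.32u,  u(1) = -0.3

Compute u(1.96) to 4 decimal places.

0.1672

Euler: u_{n+1} = u_n + h·f(t_n, u_n).
t=1.000000, u=-0.300000: f=0.569862 → u ← -0.300000 + 0.48·0.569862 = -0.026466
t=1.480000, u=-0.026466: f=0.403555 → u ← -0.026466 + 0.48·0.403555 = 0.167240
u(1.96) ≈ 0.1672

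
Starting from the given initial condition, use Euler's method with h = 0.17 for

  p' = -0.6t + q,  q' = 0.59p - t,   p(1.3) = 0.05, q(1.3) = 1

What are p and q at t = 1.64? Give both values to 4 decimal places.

Euler on (p,q): p_{n+1} = p_n + h·p', q_{n+1} = q_n + h·q'.
1.300000: (0.050000, 1.000000); f=(0.220000, -1.270500) → (0.087400, 0.784015)
1.470000: (0.087400, 0.784015); f=(-0.097985, -1.418434) → (0.070743, 0.542881)
(p(1.64), q(1.64)) ≈ (0.0707, 0.5429)

0.0707, 0.5429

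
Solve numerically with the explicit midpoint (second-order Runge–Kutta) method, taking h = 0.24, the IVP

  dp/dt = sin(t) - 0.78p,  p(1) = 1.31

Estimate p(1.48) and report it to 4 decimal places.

Midpoint: k1 = f(t_n, p_n); k2 = f(t_n + h/2, p_n + (h/2)·k1); p_{n+1} = p_n + h·k2.
t=1.000000, p=1.310000:
  k1 = f(1.000000, 1.310000) = -0.180329
  k2 = f(1.120000, 1.288361) = -0.104821
  p ← 1.310000 + 0.24·(-0.104821) = 1.284843
t=1.240000, p=1.284843:
  k1 = f(1.240000, 1.284843) = -0.056394
  k2 = f(1.360000, 1.278076) = -0.019035
  p ← 1.284843 + 0.24·(-0.019035) = 1.280275
p(1.48) ≈ 1.2803

1.2803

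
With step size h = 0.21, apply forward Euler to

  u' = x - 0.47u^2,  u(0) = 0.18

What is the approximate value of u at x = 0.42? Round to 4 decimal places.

0.2178

Euler: u_{n+1} = u_n + h·f(x_n, u_n).
x=0.000000, u=0.180000: f=-0.015228 → u ← 0.180000 + 0.21·(-0.015228) = 0.176802
x=0.210000, u=0.176802: f=0.195308 → u ← 0.176802 + 0.21·0.195308 = 0.217817
u(0.42) ≈ 0.2178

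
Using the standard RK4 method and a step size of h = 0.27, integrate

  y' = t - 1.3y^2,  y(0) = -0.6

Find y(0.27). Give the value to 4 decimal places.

-0.7169

RK4: k1 = f(t_n, y_n); k2 = f(t_n + h/2, y_n + (h/2)·k1); k3 = f(t_n + h/2, y_n + (h/2)·k2); k4 = f(t_n + h, y_n + h·k3); y_{n+1} = y_n + (h/6)·(k1 + 2k2 + 2k3 + k4).
t=0.000000, y=-0.600000:
  k1 = f(0.000000, -0.600000) = -0.468000
  k2 = f(0.135000, -0.663180) = -0.436750
  k3 = f(0.135000, -0.658961) = -0.429499
  k4 = f(0.270000, -0.715965) = -0.396387
  y ← -0.600000 + (0.27/6)·(k1 + 2k2 + 2k3 + k4) = -0.716860
y(0.27) ≈ -0.7169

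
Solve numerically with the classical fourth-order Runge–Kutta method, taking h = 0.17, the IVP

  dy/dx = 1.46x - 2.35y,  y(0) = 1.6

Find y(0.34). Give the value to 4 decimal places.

0.7856

RK4: k1 = f(x_n, y_n); k2 = f(x_n + h/2, y_n + (h/2)·k1); k3 = f(x_n + h/2, y_n + (h/2)·k2); k4 = f(x_n + h, y_n + h·k3); y_{n+1} = y_n + (h/6)·(k1 + 2k2 + 2k3 + k4).
x=0.000000, y=1.600000:
  k1 = f(0.000000, 1.600000) = -3.760000
  k2 = f(0.085000, 1.280400) = -2.884840
  k3 = f(0.085000, 1.354789) = -3.059653
  k4 = f(0.170000, 1.079859) = -2.289469
  y ← 1.600000 + (0.17/6)·(k1 + 2k2 + 2k3 + k4) = 1.091744
x=0.170000, y=1.091744:
  k1 = f(0.170000, 1.091744) = -2.317398
  k2 = f(0.255000, 0.894765) = -1.730398
  k3 = f(0.255000, 0.944660) = -1.847651
  k4 = f(0.340000, 0.777643) = -1.331061
  y ← 1.091744 + (0.17/6)·(k1 + 2k2 + 2k3 + k4) = 0.785615
y(0.34) ≈ 0.7856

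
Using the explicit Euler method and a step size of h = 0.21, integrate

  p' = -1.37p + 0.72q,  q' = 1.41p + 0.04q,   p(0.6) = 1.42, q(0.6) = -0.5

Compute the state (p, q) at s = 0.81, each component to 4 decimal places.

0.9359, -0.0837

Euler on (p,q): p_{n+1} = p_n + h·p', q_{n+1} = q_n + h·q'.
0.600000: (1.420000, -0.500000); f=(-2.305400, 1.982200) → (0.935866, -0.083738)
(p(0.81), q(0.81)) ≈ (0.9359, -0.0837)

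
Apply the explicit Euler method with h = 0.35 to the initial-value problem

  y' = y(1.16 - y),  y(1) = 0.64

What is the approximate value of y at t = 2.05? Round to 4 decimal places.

Euler: y_{n+1} = y_n + h·f(t_n, y_n).
t=1.000000, y=0.640000: f=0.332800 → y ← 0.640000 + 0.35·0.332800 = 0.756480
t=1.350000, y=0.756480: f=0.305255 → y ← 0.756480 + 0.35·0.305255 = 0.863319
t=1.700000, y=0.863319: f=0.256130 → y ← 0.863319 + 0.35·0.256130 = 0.952965
y(2.05) ≈ 0.9530

0.9530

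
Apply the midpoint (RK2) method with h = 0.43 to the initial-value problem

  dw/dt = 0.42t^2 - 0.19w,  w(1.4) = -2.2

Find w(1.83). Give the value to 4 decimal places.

Midpoint: k1 = f(t_n, w_n); k2 = f(t_n + h/2, w_n + (h/2)·k1); w_{n+1} = w_n + h·k2.
t=1.400000, w=-2.200000:
  k1 = f(1.400000, -2.200000) = 1.241200
  k2 = f(1.615000, -1.933142) = 1.462751
  w ← -2.200000 + 0.43·1.462751 = -1.571017
w(1.83) ≈ -1.5710

-1.5710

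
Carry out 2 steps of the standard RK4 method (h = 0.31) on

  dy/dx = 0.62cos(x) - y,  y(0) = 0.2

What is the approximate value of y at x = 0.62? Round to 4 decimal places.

0.3732

RK4: k1 = f(x_n, y_n); k2 = f(x_n + h/2, y_n + (h/2)·k1); k3 = f(x_n + h/2, y_n + (h/2)·k2); k4 = f(x_n + h, y_n + h·k3); y_{n+1} = y_n + (h/6)·(k1 + 2k2 + 2k3 + k4).
x=0.000000, y=0.200000:
  k1 = f(0.000000, 0.200000) = 0.420000
  k2 = f(0.155000, 0.265100) = 0.347467
  k3 = f(0.155000, 0.253857) = 0.358710
  k4 = f(0.310000, 0.311200) = 0.279247
  y ← 0.200000 + (0.31/6)·(k1 + 2k2 + 2k3 + k4) = 0.309099
x=0.310000, y=0.309099:
  k1 = f(0.310000, 0.309099) = 0.281347
  k2 = f(0.465000, 0.352708) = 0.201461
  k3 = f(0.465000, 0.340326) = 0.213844
  k4 = f(0.620000, 0.375391) = 0.129214
  y ← 0.309099 + (0.31/6)·(k1 + 2k2 + 2k3 + k4) = 0.373227
y(0.62) ≈ 0.3732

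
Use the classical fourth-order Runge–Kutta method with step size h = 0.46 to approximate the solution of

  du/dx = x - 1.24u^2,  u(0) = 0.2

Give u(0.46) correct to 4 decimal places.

0.2770

RK4: k1 = f(x_n, u_n); k2 = f(x_n + h/2, u_n + (h/2)·k1); k3 = f(x_n + h/2, u_n + (h/2)·k2); k4 = f(x_n + h, u_n + h·k3); u_{n+1} = u_n + (h/6)·(k1 + 2k2 + 2k3 + k4).
x=0.000000, u=0.200000:
  k1 = f(0.000000, 0.200000) = -0.049600
  k2 = f(0.230000, 0.188592) = 0.185897
  k3 = f(0.230000, 0.242756) = 0.156926
  k4 = f(0.460000, 0.272186) = 0.368134
  u ← 0.200000 + (0.46/6)·(k1 + 2k2 + 2k3 + k4) = 0.276987
u(0.46) ≈ 0.2770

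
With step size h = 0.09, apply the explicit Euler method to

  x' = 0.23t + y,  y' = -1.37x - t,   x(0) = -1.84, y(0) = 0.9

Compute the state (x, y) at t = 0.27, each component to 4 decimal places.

Euler on (x,y): x_{n+1} = x_n + h·x', y_{n+1} = y_n + h·y'.
0.000000: (-1.840000, 0.900000); f=(0.900000, 2.520800) → (-1.759000, 1.126872)
0.090000: (-1.759000, 1.126872); f=(1.147572, 2.319830) → (-1.655719, 1.335657)
0.180000: (-1.655719, 1.335657); f=(1.377057, 2.088334) → (-1.531783, 1.523607)
(x(0.27), y(0.27)) ≈ (-1.5318, 1.5236)

-1.5318, 1.5236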